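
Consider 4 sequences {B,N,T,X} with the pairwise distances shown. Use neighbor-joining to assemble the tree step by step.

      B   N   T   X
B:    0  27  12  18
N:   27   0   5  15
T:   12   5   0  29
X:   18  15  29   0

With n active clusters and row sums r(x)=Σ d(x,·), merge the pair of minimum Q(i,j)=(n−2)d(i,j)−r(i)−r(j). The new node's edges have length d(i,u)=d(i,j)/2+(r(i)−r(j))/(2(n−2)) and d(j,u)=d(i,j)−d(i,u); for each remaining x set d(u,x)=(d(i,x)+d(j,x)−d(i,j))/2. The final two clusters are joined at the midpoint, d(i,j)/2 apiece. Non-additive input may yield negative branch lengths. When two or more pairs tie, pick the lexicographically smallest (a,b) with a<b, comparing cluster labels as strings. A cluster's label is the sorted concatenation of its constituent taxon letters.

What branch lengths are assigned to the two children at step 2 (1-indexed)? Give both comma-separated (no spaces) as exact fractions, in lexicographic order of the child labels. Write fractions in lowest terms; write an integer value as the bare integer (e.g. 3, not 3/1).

iteration 1: select B,X (d=18, Q=-83); attach at lengths (31/4, 41/4); label the merged cluster BX
  updated: d(BX,N)=12, d(BX,T)=23/2
iteration 2: select BX,N (d=12, Q=-57/2); attach at lengths (37/4, 11/4); label the merged cluster BNX
  updated: d(BNX,T)=9/4
iteration 3: select BNX,T (d=9/4); attach at lengths (9/8, 9/8); label the merged cluster BNTX
final tree: (((B:31/4,X:41/4):37/4,N:11/4):9/8,T:9/8)
total length: 129/4

37/4,11/4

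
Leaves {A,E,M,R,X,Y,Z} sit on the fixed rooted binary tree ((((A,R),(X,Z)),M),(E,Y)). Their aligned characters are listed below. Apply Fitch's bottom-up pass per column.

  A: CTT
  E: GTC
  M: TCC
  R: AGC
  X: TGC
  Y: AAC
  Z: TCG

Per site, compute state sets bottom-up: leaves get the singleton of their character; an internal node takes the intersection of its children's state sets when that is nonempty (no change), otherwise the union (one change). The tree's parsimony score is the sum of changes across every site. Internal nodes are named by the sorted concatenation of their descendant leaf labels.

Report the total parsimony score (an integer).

11

site 0, node AR: A={C} ∪ R={A} → {A,C} (+1)
site 0, node XZ: X={T} ∩ Z={T} → {T} (+0)
site 0, node ARXZ: AR={A,C} ∪ XZ={T} → {A,C,T} (+1)
site 0, node AMRXZ: ARXZ={A,C,T} ∩ M={T} → {T} (+0)
site 0, node EY: E={G} ∪ Y={A} → {A,G} (+1)
site 0, node AEMRXYZ: AMRXZ={T} ∪ EY={A,G} → {A,G,T} (+1)
site 1, node AR: A={T} ∪ R={G} → {G,T} (+1)
site 1, node XZ: X={G} ∪ Z={C} → {C,G} (+1)
site 1, node ARXZ: AR={G,T} ∩ XZ={C,G} → {G} (+0)
site 1, node AMRXZ: ARXZ={G} ∪ M={C} → {C,G} (+1)
site 1, node EY: E={T} ∪ Y={A} → {A,T} (+1)
site 1, node AEMRXYZ: AMRXZ={C,G} ∪ EY={A,T} → {A,C,G,T} (+1)
site 2, node AR: A={T} ∪ R={C} → {C,T} (+1)
site 2, node XZ: X={C} ∪ Z={G} → {C,G} (+1)
site 2, node ARXZ: AR={C,T} ∩ XZ={C,G} → {C} (+0)
site 2, node AMRXZ: ARXZ={C} ∩ M={C} → {C} (+0)
site 2, node EY: E={C} ∩ Y={C} → {C} (+0)
site 2, node AEMRXYZ: AMRXZ={C} ∩ EY={C} → {C} (+0)
per-site changes: [4, 5, 2]; total = 11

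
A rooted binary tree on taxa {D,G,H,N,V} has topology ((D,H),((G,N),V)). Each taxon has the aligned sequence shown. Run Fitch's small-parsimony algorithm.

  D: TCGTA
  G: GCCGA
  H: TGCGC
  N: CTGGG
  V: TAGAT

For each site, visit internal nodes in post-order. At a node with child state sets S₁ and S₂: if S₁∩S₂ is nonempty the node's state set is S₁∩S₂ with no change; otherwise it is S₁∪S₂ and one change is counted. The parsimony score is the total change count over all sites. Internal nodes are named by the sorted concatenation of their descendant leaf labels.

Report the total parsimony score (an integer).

12

DH@0: {T} ∩ {T} = {T} (intersection, +0)
GN@0: {G} ∪ {C} = {C,G} (union, +1)
GNV@0: {C,G} ∪ {T} = {C,G,T} (union, +1)
DGHNV@0: {T} ∩ {C,G,T} = {T} (intersection, +0)
DH@1: {C} ∪ {G} = {C,G} (union, +1)
GN@1: {C} ∪ {T} = {C,T} (union, +1)
GNV@1: {C,T} ∪ {A} = {A,C,T} (union, +1)
DGHNV@1: {C,G} ∩ {A,C,T} = {C} (intersection, +0)
DH@2: {G} ∪ {C} = {C,G} (union, +1)
GN@2: {C} ∪ {G} = {C,G} (union, +1)
GNV@2: {C,G} ∩ {G} = {G} (intersection, +0)
DGHNV@2: {C,G} ∩ {G} = {G} (intersection, +0)
DH@3: {T} ∪ {G} = {G,T} (union, +1)
GN@3: {G} ∩ {G} = {G} (intersection, +0)
GNV@3: {G} ∪ {A} = {A,G} (union, +1)
DGHNV@3: {G,T} ∩ {A,G} = {G} (intersection, +0)
DH@4: {A} ∪ {C} = {A,C} (union, +1)
GN@4: {A} ∪ {G} = {A,G} (union, +1)
GNV@4: {A,G} ∪ {T} = {A,G,T} (union, +1)
DGHNV@4: {A,C} ∩ {A,G,T} = {A} (intersection, +0)
per-site changes: [2, 3, 2, 2, 3]; total = 12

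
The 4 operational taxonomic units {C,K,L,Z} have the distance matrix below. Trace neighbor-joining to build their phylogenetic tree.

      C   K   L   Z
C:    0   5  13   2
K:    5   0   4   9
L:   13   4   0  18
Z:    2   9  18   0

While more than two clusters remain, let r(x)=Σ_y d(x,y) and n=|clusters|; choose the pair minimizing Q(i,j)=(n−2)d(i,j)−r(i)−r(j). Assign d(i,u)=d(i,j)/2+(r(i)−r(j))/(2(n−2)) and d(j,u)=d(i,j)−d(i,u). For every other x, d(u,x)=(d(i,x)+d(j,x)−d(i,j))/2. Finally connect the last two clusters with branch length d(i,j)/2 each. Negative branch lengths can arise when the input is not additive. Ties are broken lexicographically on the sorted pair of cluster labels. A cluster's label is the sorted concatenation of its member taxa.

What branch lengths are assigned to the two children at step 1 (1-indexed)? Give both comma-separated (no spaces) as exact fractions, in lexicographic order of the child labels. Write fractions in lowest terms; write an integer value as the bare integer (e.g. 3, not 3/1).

-5/4,13/4

iteration 1: select C,Z (d=2, Q=-45); attach at lengths (-5/4, 13/4); label the merged cluster CZ
  updated: d(CZ,K)=6, d(CZ,L)=29/2
iteration 2: select CZ,K (d=6, Q=-49/2); attach at lengths (33/4, -9/4); label the merged cluster CKZ
  updated: d(CKZ,L)=25/4
iteration 3: select CKZ,L (d=25/4); attach at lengths (25/8, 25/8); label the merged cluster CKLZ
final tree: (((C:-5/4,Z:13/4):33/4,K:-9/4):25/8,L:25/8)
total length: 57/4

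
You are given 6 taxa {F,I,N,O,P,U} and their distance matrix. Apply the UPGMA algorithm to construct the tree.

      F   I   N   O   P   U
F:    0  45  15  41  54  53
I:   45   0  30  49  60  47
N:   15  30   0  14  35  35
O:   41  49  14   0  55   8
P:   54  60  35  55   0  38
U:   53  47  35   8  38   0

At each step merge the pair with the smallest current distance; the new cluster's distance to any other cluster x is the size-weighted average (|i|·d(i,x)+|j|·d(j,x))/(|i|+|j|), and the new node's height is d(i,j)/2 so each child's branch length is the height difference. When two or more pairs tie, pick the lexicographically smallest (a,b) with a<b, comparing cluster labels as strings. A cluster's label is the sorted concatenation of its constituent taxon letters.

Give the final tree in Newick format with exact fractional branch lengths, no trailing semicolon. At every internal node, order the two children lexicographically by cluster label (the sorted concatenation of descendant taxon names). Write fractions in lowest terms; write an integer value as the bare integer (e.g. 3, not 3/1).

iteration 1: select O,U (d=8); attach at lengths (4, 4); label the merged cluster OU
  updated: d(F,OU)=47, d(I,OU)=48, d(N,OU)=49/2, d(OU,P)=93/2
iteration 2: select F,N (d=15); attach at lengths (15/2, 15/2); label the merged cluster FN
  updated: d(FN,I)=75/2, d(FN,OU)=143/4, d(FN,P)=89/2
iteration 3: select FN,OU (d=143/4); attach at lengths (83/8, 111/8); label the merged cluster FNOU
  updated: d(FNOU,I)=171/4, d(FNOU,P)=91/2
iteration 4: select FNOU,I (d=171/4); attach at lengths (7/2, 171/8); label the merged cluster FINOU
  updated: d(FINOU,P)=242/5
iteration 5: select FINOU,P (d=242/5); attach at lengths (113/40, 121/5); label the merged cluster FINOPU
final tree: ((((F:15/2,N:15/2):83/8,(O:4,U:4):111/8):7/2,I:171/8):113/40,P:121/5)
total length: 1983/20

((((F:15/2,N:15/2):83/8,(O:4,U:4):111/8):7/2,I:171/8):113/40,P:121/5)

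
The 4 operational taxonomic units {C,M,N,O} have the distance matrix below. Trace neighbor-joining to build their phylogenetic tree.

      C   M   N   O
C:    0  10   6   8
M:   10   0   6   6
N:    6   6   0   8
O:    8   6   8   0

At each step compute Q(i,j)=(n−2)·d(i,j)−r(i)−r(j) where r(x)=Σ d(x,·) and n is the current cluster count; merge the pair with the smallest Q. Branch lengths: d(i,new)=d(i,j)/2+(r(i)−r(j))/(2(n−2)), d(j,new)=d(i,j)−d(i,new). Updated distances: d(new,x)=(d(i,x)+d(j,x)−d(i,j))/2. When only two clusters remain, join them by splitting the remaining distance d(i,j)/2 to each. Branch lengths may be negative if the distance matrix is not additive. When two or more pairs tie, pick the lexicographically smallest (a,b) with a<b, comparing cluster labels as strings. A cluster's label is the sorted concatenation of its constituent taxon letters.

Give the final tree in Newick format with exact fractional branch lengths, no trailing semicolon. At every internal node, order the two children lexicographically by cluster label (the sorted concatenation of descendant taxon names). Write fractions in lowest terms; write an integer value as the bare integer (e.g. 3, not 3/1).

step 1: merge (C,N) at d=6, Q=-32; branch lengths C→4, N→2; new cluster CN
  updated: d(CN,M)=5, d(CN,O)=5
step 2: merge (CN,M) at d=5, Q=-16; branch lengths CN→2, M→3; new cluster CMN
  updated: d(CMN,O)=3
step 3: merge (CMN,O) at d=3; branch lengths CMN→3/2, O→3/2; new cluster CMNO
final tree: (((C:4,N:2):2,M:3):3/2,O:3/2)
total length: 14

(((C:4,N:2):2,M:3):3/2,O:3/2)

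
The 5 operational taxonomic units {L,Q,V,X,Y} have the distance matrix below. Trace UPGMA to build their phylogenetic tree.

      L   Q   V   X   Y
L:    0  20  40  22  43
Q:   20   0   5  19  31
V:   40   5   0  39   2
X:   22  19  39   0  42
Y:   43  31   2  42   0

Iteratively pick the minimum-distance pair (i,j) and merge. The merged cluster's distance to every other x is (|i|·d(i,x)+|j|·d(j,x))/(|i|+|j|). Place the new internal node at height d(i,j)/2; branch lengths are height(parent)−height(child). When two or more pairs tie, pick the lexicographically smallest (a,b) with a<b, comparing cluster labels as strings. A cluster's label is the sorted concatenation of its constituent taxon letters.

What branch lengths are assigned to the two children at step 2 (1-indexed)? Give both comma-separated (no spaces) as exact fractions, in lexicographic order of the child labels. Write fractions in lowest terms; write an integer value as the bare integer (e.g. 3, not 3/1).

9,8

step 1: merge (V,Y) at d=2; branch lengths V→1, Y→1; new cluster VY
  updated: d(L,VY)=83/2, d(Q,VY)=18, d(VY,X)=81/2
step 2: merge (Q,VY) at d=18; branch lengths Q→9, VY→8; new cluster QVY
  updated: d(L,QVY)=103/3, d(QVY,X)=100/3
step 3: merge (L,X) at d=22; branch lengths L→11, X→11; new cluster LX
  updated: d(LX,QVY)=203/6
step 4: merge (LX,QVY) at d=203/6; branch lengths LX→71/12, QVY→95/12; new cluster LQVXY
final tree: ((L:11,X:11):71/12,(Q:9,(V:1,Y:1):8):95/12)
total length: 329/6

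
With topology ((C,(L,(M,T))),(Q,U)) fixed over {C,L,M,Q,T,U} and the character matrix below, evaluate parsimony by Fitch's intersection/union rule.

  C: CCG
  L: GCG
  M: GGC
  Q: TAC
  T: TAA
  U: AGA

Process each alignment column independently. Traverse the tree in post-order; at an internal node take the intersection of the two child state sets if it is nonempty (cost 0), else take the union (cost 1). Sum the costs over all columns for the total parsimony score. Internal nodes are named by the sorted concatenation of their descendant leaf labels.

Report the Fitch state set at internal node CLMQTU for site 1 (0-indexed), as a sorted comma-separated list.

MT@0: {G} ∪ {T} = {G,T} (union, +1)
LMT@0: {G} ∩ {G,T} = {G} (intersection, +0)
CLMT@0: {C} ∪ {G} = {C,G} (union, +1)
QU@0: {T} ∪ {A} = {A,T} (union, +1)
CLMQTU@0: {C,G} ∪ {A,T} = {A,C,G,T} (union, +1)
MT@1: {G} ∪ {A} = {A,G} (union, +1)
LMT@1: {C} ∪ {A,G} = {A,C,G} (union, +1)
CLMT@1: {C} ∩ {A,C,G} = {C} (intersection, +0)
QU@1: {A} ∪ {G} = {A,G} (union, +1)
CLMQTU@1: {C} ∪ {A,G} = {A,C,G} (union, +1)
MT@2: {C} ∪ {A} = {A,C} (union, +1)
LMT@2: {G} ∪ {A,C} = {A,C,G} (union, +1)
CLMT@2: {G} ∩ {A,C,G} = {G} (intersection, +0)
QU@2: {C} ∪ {A} = {A,C} (union, +1)
CLMQTU@2: {G} ∪ {A,C} = {A,C,G} (union, +1)
per-site changes: [4, 4, 4]; total = 12

A,C,G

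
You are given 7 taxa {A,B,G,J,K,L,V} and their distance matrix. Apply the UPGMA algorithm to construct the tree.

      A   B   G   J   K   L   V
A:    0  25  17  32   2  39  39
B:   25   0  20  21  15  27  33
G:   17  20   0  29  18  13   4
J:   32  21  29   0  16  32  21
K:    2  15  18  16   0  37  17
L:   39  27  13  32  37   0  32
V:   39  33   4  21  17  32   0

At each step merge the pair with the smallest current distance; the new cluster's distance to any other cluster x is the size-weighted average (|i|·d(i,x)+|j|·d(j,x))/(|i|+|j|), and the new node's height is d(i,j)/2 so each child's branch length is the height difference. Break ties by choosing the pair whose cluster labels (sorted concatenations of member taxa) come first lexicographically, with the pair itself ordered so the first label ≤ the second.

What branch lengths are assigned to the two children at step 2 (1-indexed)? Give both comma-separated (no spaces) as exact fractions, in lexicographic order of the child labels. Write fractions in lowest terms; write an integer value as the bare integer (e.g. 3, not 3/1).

iteration 1: select A,K (d=2); attach at lengths (1, 1); label the merged cluster AK
  updated: d(AK,B)=20, d(AK,G)=35/2, d(AK,J)=24, d(AK,L)=38, d(AK,V)=28
iteration 2: select G,V (d=4); attach at lengths (2, 2); label the merged cluster GV
  updated: d(AK,GV)=91/4, d(B,GV)=53/2, d(GV,J)=25, d(GV,L)=45/2
iteration 3: select AK,B (d=20); attach at lengths (9, 10); label the merged cluster ABK
  updated: d(ABK,GV)=24, d(ABK,J)=23, d(ABK,L)=103/3
iteration 4: select GV,L (d=45/2); attach at lengths (37/4, 45/4); label the merged cluster GLV
  updated: d(ABK,GLV)=247/9, d(GLV,J)=82/3
iteration 5: select ABK,J (d=23); attach at lengths (3/2, 23/2); label the merged cluster ABJK
  updated: d(ABJK,GLV)=329/12
iteration 6: select ABJK,GLV (d=329/12); attach at lengths (53/24, 59/24); label the merged cluster ABGJKLV
final tree: ((((A:1,K:1):9,B:10):3/2,J:23/2):53/24,((G:2,V:2):37/4,L:45/4):59/24)
total length: 379/6

2,2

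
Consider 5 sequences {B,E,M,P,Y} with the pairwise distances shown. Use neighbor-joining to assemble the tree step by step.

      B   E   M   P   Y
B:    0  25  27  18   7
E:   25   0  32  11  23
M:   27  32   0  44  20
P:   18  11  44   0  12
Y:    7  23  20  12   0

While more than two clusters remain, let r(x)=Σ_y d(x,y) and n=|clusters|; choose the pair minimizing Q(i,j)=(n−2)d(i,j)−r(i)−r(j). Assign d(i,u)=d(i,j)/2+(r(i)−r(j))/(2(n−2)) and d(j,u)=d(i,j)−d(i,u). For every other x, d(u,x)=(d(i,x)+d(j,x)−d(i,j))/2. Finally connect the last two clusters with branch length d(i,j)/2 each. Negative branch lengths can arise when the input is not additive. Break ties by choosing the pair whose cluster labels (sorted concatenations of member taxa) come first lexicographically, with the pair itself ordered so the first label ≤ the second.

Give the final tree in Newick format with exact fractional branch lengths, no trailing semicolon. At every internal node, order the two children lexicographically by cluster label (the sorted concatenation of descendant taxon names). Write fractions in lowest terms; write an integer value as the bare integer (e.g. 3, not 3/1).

iteration 1: select E,P (d=11, Q=-143); attach at lengths (13/2, 9/2); label the merged cluster EP
  updated: d(B,EP)=16, d(EP,M)=65/2, d(EP,Y)=12
iteration 2: select B,EP (d=16, Q=-157/2); attach at lengths (43/8, 85/8); label the merged cluster BEP
  updated: d(BEP,M)=87/4, d(BEP,Y)=3/2
iteration 3: select BEP,M (d=87/4, Q=-173/4); attach at lengths (13/8, 161/8); label the merged cluster BEMP
  updated: d(BEMP,Y)=-1/8
iteration 4: select BEMP,Y (d=-1/8); attach at lengths (-1/16, -1/16); label the merged cluster BEMPY
final tree: (((B:43/8,(E:13/2,P:9/2):85/8):13/8,M:161/8):-1/16,Y:-1/16)
total length: 389/8

(((B:43/8,(E:13/2,P:9/2):85/8):13/8,M:161/8):-1/16,Y:-1/16)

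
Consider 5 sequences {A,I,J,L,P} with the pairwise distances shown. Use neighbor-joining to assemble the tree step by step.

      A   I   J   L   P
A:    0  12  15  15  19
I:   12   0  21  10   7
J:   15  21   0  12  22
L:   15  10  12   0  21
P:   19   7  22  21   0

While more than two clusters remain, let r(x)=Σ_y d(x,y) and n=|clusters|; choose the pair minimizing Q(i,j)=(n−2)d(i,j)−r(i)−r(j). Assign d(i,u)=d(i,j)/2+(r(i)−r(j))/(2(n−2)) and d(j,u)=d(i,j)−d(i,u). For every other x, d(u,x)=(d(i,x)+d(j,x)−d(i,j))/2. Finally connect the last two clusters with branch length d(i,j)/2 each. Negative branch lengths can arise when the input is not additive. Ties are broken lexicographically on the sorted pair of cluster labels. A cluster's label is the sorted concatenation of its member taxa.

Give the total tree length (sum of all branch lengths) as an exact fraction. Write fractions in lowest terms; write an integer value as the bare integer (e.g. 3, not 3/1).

34

iteration 1: select I,P (d=7, Q=-98); attach at lengths (1/3, 20/3); label the merged cluster IP
  updated: d(A,IP)=12, d(IP,J)=18, d(IP,L)=12
iteration 2: select A,IP (d=12, Q=-60); attach at lengths (6, 6); label the merged cluster AIP
  updated: d(AIP,J)=21/2, d(AIP,L)=15/2
iteration 3: select AIP,J (d=21/2, Q=-30); attach at lengths (3, 15/2); label the merged cluster AIJP
  updated: d(AIJP,L)=9/2
iteration 4: select AIJP,L (d=9/2); attach at lengths (9/4, 9/4); label the merged cluster AIJLP
final tree: (((A:6,(I:1/3,P:20/3):6):3,J:15/2):9/4,L:9/4)
total length: 34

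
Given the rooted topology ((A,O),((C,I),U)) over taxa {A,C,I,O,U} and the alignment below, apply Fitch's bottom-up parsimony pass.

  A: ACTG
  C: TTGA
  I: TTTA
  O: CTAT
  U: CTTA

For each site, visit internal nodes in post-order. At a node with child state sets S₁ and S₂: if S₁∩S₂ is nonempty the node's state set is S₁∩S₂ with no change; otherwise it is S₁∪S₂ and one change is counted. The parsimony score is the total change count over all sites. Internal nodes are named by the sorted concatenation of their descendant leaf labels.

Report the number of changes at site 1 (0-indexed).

[col 0] AO: children A:{A}, O:{C} ∪→ {A,C}; cost 1
[col 0] CI: children C:{T}, I:{T} ∩→ {T}; cost 0
[col 0] CIU: children CI:{T}, U:{C} ∪→ {C,T}; cost 1
[col 0] ACIOU: children AO:{A,C}, CIU:{C,T} ∩→ {C}; cost 0
[col 1] AO: children A:{C}, O:{T} ∪→ {C,T}; cost 1
[col 1] CI: children C:{T}, I:{T} ∩→ {T}; cost 0
[col 1] CIU: children CI:{T}, U:{T} ∩→ {T}; cost 0
[col 1] ACIOU: children AO:{C,T}, CIU:{T} ∩→ {T}; cost 0
[col 2] AO: children A:{T}, O:{A} ∪→ {A,T}; cost 1
[col 2] CI: children C:{G}, I:{T} ∪→ {G,T}; cost 1
[col 2] CIU: children CI:{G,T}, U:{T} ∩→ {T}; cost 0
[col 2] ACIOU: children AO:{A,T}, CIU:{T} ∩→ {T}; cost 0
[col 3] AO: children A:{G}, O:{T} ∪→ {G,T}; cost 1
[col 3] CI: children C:{A}, I:{A} ∩→ {A}; cost 0
[col 3] CIU: children CI:{A}, U:{A} ∩→ {A}; cost 0
[col 3] ACIOU: children AO:{G,T}, CIU:{A} ∪→ {A,G,T}; cost 1
per-site changes: [2, 1, 2, 2]; total = 7

1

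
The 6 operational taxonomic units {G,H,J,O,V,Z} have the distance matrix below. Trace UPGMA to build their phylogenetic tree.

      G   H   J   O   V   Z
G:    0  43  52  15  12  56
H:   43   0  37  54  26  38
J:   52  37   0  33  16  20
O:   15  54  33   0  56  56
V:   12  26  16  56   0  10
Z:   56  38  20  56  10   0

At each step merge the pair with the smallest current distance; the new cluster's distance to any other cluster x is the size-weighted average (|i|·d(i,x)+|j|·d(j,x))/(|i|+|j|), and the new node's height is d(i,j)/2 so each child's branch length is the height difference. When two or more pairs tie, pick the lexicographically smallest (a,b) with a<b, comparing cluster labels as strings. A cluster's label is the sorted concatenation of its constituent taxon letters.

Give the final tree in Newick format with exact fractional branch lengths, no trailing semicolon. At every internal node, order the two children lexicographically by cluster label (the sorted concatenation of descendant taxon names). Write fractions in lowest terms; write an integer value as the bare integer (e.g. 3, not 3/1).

((G:15/2,O:15/2):121/8,(H:101/6,(J:9,(V:5,Z:5):4):47/6):139/24)

step 1: merge (V,Z) at d=10; branch lengths V→5, Z→5; new cluster VZ
  updated: d(G,VZ)=34, d(H,VZ)=32, d(J,VZ)=18, d(O,VZ)=56
step 2: merge (G,O) at d=15; branch lengths G→15/2, O→15/2; new cluster GO
  updated: d(GO,H)=97/2, d(GO,J)=85/2, d(GO,VZ)=45
step 3: merge (J,VZ) at d=18; branch lengths J→9, VZ→4; new cluster JVZ
  updated: d(GO,JVZ)=265/6, d(H,JVZ)=101/3
step 4: merge (H,JVZ) at d=101/3; branch lengths H→101/6, JVZ→47/6; new cluster HJVZ
  updated: d(GO,HJVZ)=181/4
step 5: merge (GO,HJVZ) at d=181/4; branch lengths GO→121/8, HJVZ→139/24; new cluster GHJOVZ
final tree: ((G:15/2,O:15/2):121/8,(H:101/6,(J:9,(V:5,Z:5):4):47/6):139/24)
total length: 1003/12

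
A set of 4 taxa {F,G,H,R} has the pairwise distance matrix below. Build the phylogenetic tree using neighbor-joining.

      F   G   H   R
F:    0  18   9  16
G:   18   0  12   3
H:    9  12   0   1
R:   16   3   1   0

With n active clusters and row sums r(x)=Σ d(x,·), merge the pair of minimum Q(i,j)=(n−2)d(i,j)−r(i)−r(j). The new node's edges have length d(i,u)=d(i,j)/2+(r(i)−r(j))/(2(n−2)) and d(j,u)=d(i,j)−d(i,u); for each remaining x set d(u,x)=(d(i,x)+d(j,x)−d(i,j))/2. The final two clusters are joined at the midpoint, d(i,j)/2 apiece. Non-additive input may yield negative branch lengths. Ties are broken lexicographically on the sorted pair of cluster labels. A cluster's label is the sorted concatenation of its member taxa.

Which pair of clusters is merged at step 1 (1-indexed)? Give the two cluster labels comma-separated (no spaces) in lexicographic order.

iteration 1: select F,H (d=9, Q=-47); attach at lengths (39/4, -3/4); label the merged cluster FH
  updated: d(FH,G)=21/2, d(FH,R)=4
iteration 2: select FH,G (d=21/2, Q=-35/2); attach at lengths (23/4, 19/4); label the merged cluster FGH
  updated: d(FGH,R)=-7/4
iteration 3: select FGH,R (d=-7/4); attach at lengths (-7/8, -7/8); label the merged cluster FGHR
final tree: (((F:39/4,H:-3/4):23/4,G:19/4):-7/8,R:-7/8)
total length: 71/4

F,H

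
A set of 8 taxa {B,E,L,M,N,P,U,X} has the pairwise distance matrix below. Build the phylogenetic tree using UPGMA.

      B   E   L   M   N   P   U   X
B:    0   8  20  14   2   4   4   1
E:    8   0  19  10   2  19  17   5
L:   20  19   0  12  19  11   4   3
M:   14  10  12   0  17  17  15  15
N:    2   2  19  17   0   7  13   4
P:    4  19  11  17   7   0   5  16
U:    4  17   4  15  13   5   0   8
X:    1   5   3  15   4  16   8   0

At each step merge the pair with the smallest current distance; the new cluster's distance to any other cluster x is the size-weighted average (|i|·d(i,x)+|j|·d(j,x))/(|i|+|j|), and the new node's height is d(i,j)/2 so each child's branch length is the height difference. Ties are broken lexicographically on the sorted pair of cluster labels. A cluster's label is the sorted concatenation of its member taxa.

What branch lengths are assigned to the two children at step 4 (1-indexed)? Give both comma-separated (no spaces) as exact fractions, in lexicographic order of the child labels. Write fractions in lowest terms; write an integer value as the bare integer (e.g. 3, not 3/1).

15/8,11/8

iteration 1: select B,X (d=1); attach at lengths (1/2, 1/2); label the merged cluster BX
  updated: d(BX,E)=13/2, d(BX,L)=23/2, d(BX,M)=29/2, d(BX,N)=3, d(BX,P)=10, d(BX,U)=6
iteration 2: select E,N (d=2); attach at lengths (1, 1); label the merged cluster EN
  updated: d(BX,EN)=19/4, d(EN,L)=19, d(EN,M)=27/2, d(EN,P)=13, d(EN,U)=15
iteration 3: select L,U (d=4); attach at lengths (2, 2); label the merged cluster LU
  updated: d(BX,LU)=35/4, d(EN,LU)=17, d(LU,M)=27/2, d(LU,P)=8
iteration 4: select BX,EN (d=19/4); attach at lengths (15/8, 11/8); label the merged cluster BENX
  updated: d(BENX,LU)=103/8, d(BENX,M)=14, d(BENX,P)=23/2
iteration 5: select LU,P (d=8); attach at lengths (2, 4); label the merged cluster LPU
  updated: d(BENX,LPU)=149/12, d(LPU,M)=44/3
iteration 6: select BENX,LPU (d=149/12); attach at lengths (23/6, 53/24); label the merged cluster BELNPUX
  updated: d(BELNPUX,M)=100/7
iteration 7: select BELNPUX,M (d=100/7); attach at lengths (157/168, 50/7); label the merged cluster BELMNPUX
final tree: ((((B:1/2,X:1/2):15/8,(E:1,N:1):11/8):23/6,((L:2,U:2):2,P:4):53/24):157/168,M:50/7)
total length: 2551/84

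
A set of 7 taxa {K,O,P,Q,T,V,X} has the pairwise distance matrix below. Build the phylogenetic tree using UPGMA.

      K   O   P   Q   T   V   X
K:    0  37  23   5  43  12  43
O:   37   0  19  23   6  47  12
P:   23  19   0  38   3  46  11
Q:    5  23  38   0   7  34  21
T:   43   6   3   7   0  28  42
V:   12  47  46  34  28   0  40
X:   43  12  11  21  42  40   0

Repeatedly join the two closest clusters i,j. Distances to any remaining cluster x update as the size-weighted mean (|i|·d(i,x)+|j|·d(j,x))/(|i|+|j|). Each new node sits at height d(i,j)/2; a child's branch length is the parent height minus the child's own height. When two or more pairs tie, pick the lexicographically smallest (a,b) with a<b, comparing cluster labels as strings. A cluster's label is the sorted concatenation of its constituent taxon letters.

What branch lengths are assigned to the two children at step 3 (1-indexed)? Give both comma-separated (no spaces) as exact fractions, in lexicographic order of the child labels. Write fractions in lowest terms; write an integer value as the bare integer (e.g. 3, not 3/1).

6,6

1. join P+T (d=3) ⇒ PT; edges |P|=3/2, |T|=3/2
  updated: d(K,PT)=33, d(O,PT)=25/2, d(PT,Q)=45/2, d(PT,V)=37, d(PT,X)=53/2
2. join K+Q (d=5) ⇒ KQ; edges |K|=5/2, |Q|=5/2
  updated: d(KQ,O)=30, d(KQ,PT)=111/4, d(KQ,V)=23, d(KQ,X)=32
3. join O+X (d=12) ⇒ OX; edges |O|=6, |X|=6
  updated: d(KQ,OX)=31, d(OX,PT)=39/2, d(OX,V)=87/2
4. join OX+PT (d=39/2) ⇒ OPTX; edges |OX|=15/4, |PT|=33/4
  updated: d(KQ,OPTX)=235/8, d(OPTX,V)=161/4
5. join KQ+V (d=23) ⇒ KQV; edges |KQ|=9, |V|=23/2
  updated: d(KQV,OPTX)=33
6. join KQV+OPTX (d=33) ⇒ KOPQTVX; edges |KQV|=5, |OPTX|=27/4
final tree: (((K:5/2,Q:5/2):9,V:23/2):5,((O:6,X:6):15/4,(P:3/2,T:3/2):33/4):27/4)
total length: 257/4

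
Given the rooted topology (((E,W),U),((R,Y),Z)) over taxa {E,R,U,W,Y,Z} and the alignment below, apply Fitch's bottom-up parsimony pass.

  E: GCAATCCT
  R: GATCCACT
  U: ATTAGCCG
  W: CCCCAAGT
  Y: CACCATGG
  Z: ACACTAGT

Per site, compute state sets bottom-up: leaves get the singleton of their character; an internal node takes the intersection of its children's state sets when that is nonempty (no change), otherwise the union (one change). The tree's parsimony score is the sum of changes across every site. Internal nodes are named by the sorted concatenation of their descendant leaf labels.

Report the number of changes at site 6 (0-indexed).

[col 0] EW: children E:{G}, W:{C} ∪→ {C,G}; cost 1
[col 0] EUW: children EW:{C,G}, U:{A} ∪→ {A,C,G}; cost 1
[col 0] RY: children R:{G}, Y:{C} ∪→ {C,G}; cost 1
[col 0] RYZ: children RY:{C,G}, Z:{A} ∪→ {A,C,G}; cost 1
[col 0] ERUWYZ: children EUW:{A,C,G}, RYZ:{A,C,G} ∩→ {A,C,G}; cost 0
[col 1] EW: children E:{C}, W:{C} ∩→ {C}; cost 0
[col 1] EUW: children EW:{C}, U:{T} ∪→ {C,T}; cost 1
[col 1] RY: children R:{A}, Y:{A} ∩→ {A}; cost 0
[col 1] RYZ: children RY:{A}, Z:{C} ∪→ {A,C}; cost 1
[col 1] ERUWYZ: children EUW:{C,T}, RYZ:{A,C} ∩→ {C}; cost 0
[col 2] EW: children E:{A}, W:{C} ∪→ {A,C}; cost 1
[col 2] EUW: children EW:{A,C}, U:{T} ∪→ {A,C,T}; cost 1
[col 2] RY: children R:{T}, Y:{C} ∪→ {C,T}; cost 1
[col 2] RYZ: children RY:{C,T}, Z:{A} ∪→ {A,C,T}; cost 1
[col 2] ERUWYZ: children EUW:{A,C,T}, RYZ:{A,C,T} ∩→ {A,C,T}; cost 0
[col 3] EW: children E:{A}, W:{C} ∪→ {A,C}; cost 1
[col 3] EUW: children EW:{A,C}, U:{A} ∩→ {A}; cost 0
[col 3] RY: children R:{C}, Y:{C} ∩→ {C}; cost 0
[col 3] RYZ: children RY:{C}, Z:{C} ∩→ {C}; cost 0
[col 3] ERUWYZ: children EUW:{A}, RYZ:{C} ∪→ {A,C}; cost 1
[col 4] EW: children E:{T}, W:{A} ∪→ {A,T}; cost 1
[col 4] EUW: children EW:{A,T}, U:{G} ∪→ {A,G,T}; cost 1
[col 4] RY: children R:{C}, Y:{A} ∪→ {A,C}; cost 1
[col 4] RYZ: children RY:{A,C}, Z:{T} ∪→ {A,C,T}; cost 1
[col 4] ERUWYZ: children EUW:{A,G,T}, RYZ:{A,C,T} ∩→ {A,T}; cost 0
[col 5] EW: children E:{C}, W:{A} ∪→ {A,C}; cost 1
[col 5] EUW: children EW:{A,C}, U:{C} ∩→ {C}; cost 0
[col 5] RY: children R:{A}, Y:{T} ∪→ {A,T}; cost 1
[col 5] RYZ: children RY:{A,T}, Z:{A} ∩→ {A}; cost 0
[col 5] ERUWYZ: children EUW:{C}, RYZ:{A} ∪→ {A,C}; cost 1
[col 6] EW: children E:{C}, W:{G} ∪→ {C,G}; cost 1
[col 6] EUW: children EW:{C,G}, U:{C} ∩→ {C}; cost 0
[col 6] RY: children R:{C}, Y:{G} ∪→ {C,G}; cost 1
[col 6] RYZ: children RY:{C,G}, Z:{G} ∩→ {G}; cost 0
[col 6] ERUWYZ: children EUW:{C}, RYZ:{G} ∪→ {C,G}; cost 1
[col 7] EW: children E:{T}, W:{T} ∩→ {T}; cost 0
[col 7] EUW: children EW:{T}, U:{G} ∪→ {G,T}; cost 1
[col 7] RY: children R:{T}, Y:{G} ∪→ {G,T}; cost 1
[col 7] RYZ: children RY:{G,T}, Z:{T} ∩→ {T}; cost 0
[col 7] ERUWYZ: children EUW:{G,T}, RYZ:{T} ∩→ {T}; cost 0
per-site changes: [4, 2, 4, 2, 4, 3, 3, 2]; total = 24

3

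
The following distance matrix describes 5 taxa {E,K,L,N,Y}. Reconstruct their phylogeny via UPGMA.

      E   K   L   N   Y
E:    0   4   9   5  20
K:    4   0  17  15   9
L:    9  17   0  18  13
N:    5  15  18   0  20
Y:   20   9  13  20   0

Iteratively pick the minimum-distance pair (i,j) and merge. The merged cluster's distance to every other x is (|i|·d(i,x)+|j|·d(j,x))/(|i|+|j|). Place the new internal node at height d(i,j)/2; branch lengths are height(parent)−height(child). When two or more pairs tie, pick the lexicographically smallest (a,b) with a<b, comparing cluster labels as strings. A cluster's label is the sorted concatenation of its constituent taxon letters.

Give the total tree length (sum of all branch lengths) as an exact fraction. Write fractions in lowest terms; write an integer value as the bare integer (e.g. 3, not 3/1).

1. join E+K (d=4) ⇒ EK; edges |E|=2, |K|=2
  updated: d(EK,L)=13, d(EK,N)=10, d(EK,Y)=29/2
2. join EK+N (d=10) ⇒ EKN; edges |EK|=3, |N|=5
  updated: d(EKN,L)=44/3, d(EKN,Y)=49/3
3. join L+Y (d=13) ⇒ LY; edges |L|=13/2, |Y|=13/2
  updated: d(EKN,LY)=31/2
4. join EKN+LY (d=31/2) ⇒ EKLNY; edges |EKN|=11/4, |LY|=5/4
final tree: (((E:2,K:2):3,N:5):11/4,(L:13/2,Y:13/2):5/4)
total length: 29

29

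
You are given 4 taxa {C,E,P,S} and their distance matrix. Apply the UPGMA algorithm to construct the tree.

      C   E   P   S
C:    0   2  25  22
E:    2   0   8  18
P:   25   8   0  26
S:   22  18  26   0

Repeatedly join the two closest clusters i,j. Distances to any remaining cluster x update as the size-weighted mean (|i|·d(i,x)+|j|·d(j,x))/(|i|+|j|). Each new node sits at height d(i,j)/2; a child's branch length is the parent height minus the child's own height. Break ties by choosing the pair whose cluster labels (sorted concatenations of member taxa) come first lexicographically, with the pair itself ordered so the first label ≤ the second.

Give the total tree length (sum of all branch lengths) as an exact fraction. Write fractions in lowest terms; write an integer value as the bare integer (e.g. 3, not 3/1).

iteration 1: select C,E (d=2); attach at lengths (1, 1); label the merged cluster CE
  updated: d(CE,P)=33/2, d(CE,S)=20
iteration 2: select CE,P (d=33/2); attach at lengths (29/4, 33/4); label the merged cluster CEP
  updated: d(CEP,S)=22
iteration 3: select CEP,S (d=22); attach at lengths (11/4, 11); label the merged cluster CEPS
final tree: (((C:1,E:1):29/4,P:33/4):11/4,S:11)
total length: 125/4

125/4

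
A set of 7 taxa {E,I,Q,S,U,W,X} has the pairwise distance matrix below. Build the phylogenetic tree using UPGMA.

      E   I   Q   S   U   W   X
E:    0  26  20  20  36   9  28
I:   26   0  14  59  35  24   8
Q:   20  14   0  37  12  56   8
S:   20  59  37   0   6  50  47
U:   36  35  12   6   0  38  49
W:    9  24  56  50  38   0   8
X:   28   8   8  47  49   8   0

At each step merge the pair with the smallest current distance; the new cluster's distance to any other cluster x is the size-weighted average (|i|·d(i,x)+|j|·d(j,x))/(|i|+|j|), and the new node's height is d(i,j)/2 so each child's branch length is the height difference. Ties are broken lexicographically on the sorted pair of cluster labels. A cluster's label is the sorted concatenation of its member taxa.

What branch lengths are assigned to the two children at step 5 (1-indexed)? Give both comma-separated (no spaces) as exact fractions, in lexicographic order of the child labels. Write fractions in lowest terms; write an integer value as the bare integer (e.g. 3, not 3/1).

1. join S+U (d=6) ⇒ SU; edges |S|=3, |U|=3
  updated: d(E,SU)=28, d(I,SU)=47, d(Q,SU)=49/2, d(SU,W)=44, d(SU,X)=48
2. join I+X (d=8) ⇒ IX; edges |I|=4, |X|=4
  updated: d(E,IX)=27, d(IX,Q)=11, d(IX,SU)=95/2, d(IX,W)=16
3. join E+W (d=9) ⇒ EW; edges |E|=9/2, |W|=9/2
  updated: d(EW,IX)=43/2, d(EW,Q)=38, d(EW,SU)=36
4. join IX+Q (d=11) ⇒ IQX; edges |IX|=3/2, |Q|=11/2
  updated: d(EW,IQX)=27, d(IQX,SU)=239/6
5. join EW+IQX (d=27) ⇒ EIQWX; edges |EW|=9, |IQX|=8
  updated: d(EIQWX,SU)=383/10
6. join EIQWX+SU (d=383/10) ⇒ EIQSUWX; edges |EIQWX|=113/20, |SU|=323/20
final tree: (((E:9/2,W:9/2):9,((I:4,X:4):3/2,Q:11/2):8):113/20,(S:3,U:3):323/20)
total length: 344/5

9,8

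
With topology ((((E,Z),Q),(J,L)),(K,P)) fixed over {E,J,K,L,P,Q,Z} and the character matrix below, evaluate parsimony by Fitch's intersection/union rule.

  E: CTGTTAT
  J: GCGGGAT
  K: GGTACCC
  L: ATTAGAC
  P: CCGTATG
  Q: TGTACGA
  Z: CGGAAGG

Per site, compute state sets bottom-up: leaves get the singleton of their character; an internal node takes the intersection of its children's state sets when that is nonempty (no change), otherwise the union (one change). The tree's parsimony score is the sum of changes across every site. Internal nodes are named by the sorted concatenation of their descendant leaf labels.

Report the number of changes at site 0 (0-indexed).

4

[col 0] EZ: children E:{C}, Z:{C} ∩→ {C}; cost 0
[col 0] EQZ: children EZ:{C}, Q:{T} ∪→ {C,T}; cost 1
[col 0] JL: children J:{G}, L:{A} ∪→ {A,G}; cost 1
[col 0] EJLQZ: children EQZ:{C,T}, JL:{A,G} ∪→ {A,C,G,T}; cost 1
[col 0] KP: children K:{G}, P:{C} ∪→ {C,G}; cost 1
[col 0] EJKLPQZ: children EJLQZ:{A,C,G,T}, KP:{C,G} ∩→ {C,G}; cost 0
[col 1] EZ: children E:{T}, Z:{G} ∪→ {G,T}; cost 1
[col 1] EQZ: children EZ:{G,T}, Q:{G} ∩→ {G}; cost 0
[col 1] JL: children J:{C}, L:{T} ∪→ {C,T}; cost 1
[col 1] EJLQZ: children EQZ:{G}, JL:{C,T} ∪→ {C,G,T}; cost 1
[col 1] KP: children K:{G}, P:{C} ∪→ {C,G}; cost 1
[col 1] EJKLPQZ: children EJLQZ:{C,G,T}, KP:{C,G} ∩→ {C,G}; cost 0
[col 2] EZ: children E:{G}, Z:{G} ∩→ {G}; cost 0
[col 2] EQZ: children EZ:{G}, Q:{T} ∪→ {G,T}; cost 1
[col 2] JL: children J:{G}, L:{T} ∪→ {G,T}; cost 1
[col 2] EJLQZ: children EQZ:{G,T}, JL:{G,T} ∩→ {G,T}; cost 0
[col 2] KP: children K:{T}, P:{G} ∪→ {G,T}; cost 1
[col 2] EJKLPQZ: children EJLQZ:{G,T}, KP:{G,T} ∩→ {G,T}; cost 0
[col 3] EZ: children E:{T}, Z:{A} ∪→ {A,T}; cost 1
[col 3] EQZ: children EZ:{A,T}, Q:{A} ∩→ {A}; cost 0
[col 3] JL: children J:{G}, L:{A} ∪→ {A,G}; cost 1
[col 3] EJLQZ: children EQZ:{A}, JL:{A,G} ∩→ {A}; cost 0
[col 3] KP: children K:{A}, P:{T} ∪→ {A,T}; cost 1
[col 3] EJKLPQZ: children EJLQZ:{A}, KP:{A,T} ∩→ {A}; cost 0
[col 4] EZ: children E:{T}, Z:{A} ∪→ {A,T}; cost 1
[col 4] EQZ: children EZ:{A,T}, Q:{C} ∪→ {A,C,T}; cost 1
[col 4] JL: children J:{G}, L:{G} ∩→ {G}; cost 0
[col 4] EJLQZ: children EQZ:{A,C,T}, JL:{G} ∪→ {A,C,G,T}; cost 1
[col 4] KP: children K:{C}, P:{A} ∪→ {A,C}; cost 1
[col 4] EJKLPQZ: children EJLQZ:{A,C,G,T}, KP:{A,C} ∩→ {A,C}; cost 0
[col 5] EZ: children E:{A}, Z:{G} ∪→ {A,G}; cost 1
[col 5] EQZ: children EZ:{A,G}, Q:{G} ∩→ {G}; cost 0
[col 5] JL: children J:{A}, L:{A} ∩→ {A}; cost 0
[col 5] EJLQZ: children EQZ:{G}, JL:{A} ∪→ {A,G}; cost 1
[col 5] KP: children K:{C}, P:{T} ∪→ {C,T}; cost 1
[col 5] EJKLPQZ: children EJLQZ:{A,G}, KP:{C,T} ∪→ {A,C,G,T}; cost 1
[col 6] EZ: children E:{T}, Z:{G} ∪→ {G,T}; cost 1
[col 6] EQZ: children EZ:{G,T}, Q:{A} ∪→ {A,G,T}; cost 1
[col 6] JL: children J:{T}, L:{C} ∪→ {C,T}; cost 1
[col 6] EJLQZ: children EQZ:{A,G,T}, JL:{C,T} ∩→ {T}; cost 0
[col 6] KP: children K:{C}, P:{G} ∪→ {C,G}; cost 1
[col 6] EJKLPQZ: children EJLQZ:{T}, KP:{C,G} ∪→ {C,G,T}; cost 1
per-site changes: [4, 4, 3, 3, 4, 4, 5]; total = 27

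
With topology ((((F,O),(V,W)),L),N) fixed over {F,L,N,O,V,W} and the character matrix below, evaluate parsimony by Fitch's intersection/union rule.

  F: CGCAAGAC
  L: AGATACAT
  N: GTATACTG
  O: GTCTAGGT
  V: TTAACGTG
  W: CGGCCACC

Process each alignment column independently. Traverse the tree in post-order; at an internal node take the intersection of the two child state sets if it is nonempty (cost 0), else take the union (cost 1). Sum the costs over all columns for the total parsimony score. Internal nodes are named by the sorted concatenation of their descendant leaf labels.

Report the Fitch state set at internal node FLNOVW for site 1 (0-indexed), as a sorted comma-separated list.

[col 0] FO: children F:{C}, O:{G} ∪→ {C,G}; cost 1
[col 0] VW: children V:{T}, W:{C} ∪→ {C,T}; cost 1
[col 0] FOVW: children FO:{C,G}, VW:{C,T} ∩→ {C}; cost 0
[col 0] FLOVW: children FOVW:{C}, L:{A} ∪→ {A,C}; cost 1
[col 0] FLNOVW: children FLOVW:{A,C}, N:{G} ∪→ {A,C,G}; cost 1
[col 1] FO: children F:{G}, O:{T} ∪→ {G,T}; cost 1
[col 1] VW: children V:{T}, W:{G} ∪→ {G,T}; cost 1
[col 1] FOVW: children FO:{G,T}, VW:{G,T} ∩→ {G,T}; cost 0
[col 1] FLOVW: children FOVW:{G,T}, L:{G} ∩→ {G}; cost 0
[col 1] FLNOVW: children FLOVW:{G}, N:{T} ∪→ {G,T}; cost 1
[col 2] FO: children F:{C}, O:{C} ∩→ {C}; cost 0
[col 2] VW: children V:{A}, W:{G} ∪→ {A,G}; cost 1
[col 2] FOVW: children FO:{C}, VW:{A,G} ∪→ {A,C,G}; cost 1
[col 2] FLOVW: children FOVW:{A,C,G}, L:{A} ∩→ {A}; cost 0
[col 2] FLNOVW: children FLOVW:{A}, N:{A} ∩→ {A}; cost 0
[col 3] FO: children F:{A}, O:{T} ∪→ {A,T}; cost 1
[col 3] VW: children V:{A}, W:{C} ∪→ {A,C}; cost 1
[col 3] FOVW: children FO:{A,T}, VW:{A,C} ∩→ {A}; cost 0
[col 3] FLOVW: children FOVW:{A}, L:{T} ∪→ {A,T}; cost 1
[col 3] FLNOVW: children FLOVW:{A,T}, N:{T} ∩→ {T}; cost 0
[col 4] FO: children F:{A}, O:{A} ∩→ {A}; cost 0
[col 4] VW: children V:{C}, W:{C} ∩→ {C}; cost 0
[col 4] FOVW: children FO:{A}, VW:{C} ∪→ {A,C}; cost 1
[col 4] FLOVW: children FOVW:{A,C}, L:{A} ∩→ {A}; cost 0
[col 4] FLNOVW: children FLOVW:{A}, N:{A} ∩→ {A}; cost 0
[col 5] FO: children F:{G}, O:{G} ∩→ {G}; cost 0
[col 5] VW: children V:{G}, W:{A} ∪→ {A,G}; cost 1
[col 5] FOVW: children FO:{G}, VW:{A,G} ∩→ {G}; cost 0
[col 5] FLOVW: children FOVW:{G}, L:{C} ∪→ {C,G}; cost 1
[col 5] FLNOVW: children FLOVW:{C,G}, N:{C} ∩→ {C}; cost 0
[col 6] FO: children F:{A}, O:{G} ∪→ {A,G}; cost 1
[col 6] VW: children V:{T}, W:{C} ∪→ {C,T}; cost 1
[col 6] FOVW: children FO:{A,G}, VW:{C,T} ∪→ {A,C,G,T}; cost 1
[col 6] FLOVW: children FOVW:{A,C,G,T}, L:{A} ∩→ {A}; cost 0
[col 6] FLNOVW: children FLOVW:{A}, N:{T} ∪→ {A,T}; cost 1
[col 7] FO: children F:{C}, O:{T} ∪→ {C,T}; cost 1
[col 7] VW: children V:{G}, W:{C} ∪→ {C,G}; cost 1
[col 7] FOVW: children FO:{C,T}, VW:{C,G} ∩→ {C}; cost 0
[col 7] FLOVW: children FOVW:{C}, L:{T} ∪→ {C,T}; cost 1
[col 7] FLNOVW: children FLOVW:{C,T}, N:{G} ∪→ {C,G,T}; cost 1
per-site changes: [4, 3, 2, 3, 1, 2, 4, 4]; total = 23

G,T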